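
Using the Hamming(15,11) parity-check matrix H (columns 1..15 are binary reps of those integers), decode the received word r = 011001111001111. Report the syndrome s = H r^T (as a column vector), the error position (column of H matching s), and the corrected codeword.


s = (0, 0, 0, 1)^T, error position = 1, corrected codeword c = 111001111001111

Compute s = H r^T mod 2 one row at a time:
  s_1 = 1 + 1 + 0 + 0 + 1 + 1 + 1 + 1 = 6 ≡ 0 (mod 2).
  s_2 = 0 + 0 + 1 + 1 + 1 + 1 + 1 + 1 = 6 ≡ 0 (mod 2).
  s_3 = 1 + 1 + 1 + 1 + 0 + 0 + 1 + 1 = 6 ≡ 0 (mod 2).
  s_4 = 0 + 1 + 0 + 1 + 1 + 0 + 1 + 1 = 5 ≡ 1 (mod 2).
s = (0, 0, 0, 1)^T — this equals column 1 of H (binary 0001), so error is at position 1.
Correct: flip bit 1 of r = 011001111001111 to get c = 111001111001111.


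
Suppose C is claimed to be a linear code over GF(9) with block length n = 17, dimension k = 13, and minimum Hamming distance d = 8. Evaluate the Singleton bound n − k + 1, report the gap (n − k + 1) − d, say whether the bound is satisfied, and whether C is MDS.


Singleton RHS = n − k + 1 = 5, slack = -3, bound violated (no such code; not MDS).

Singleton bound: d ≤ n − k + 1.
Here n = 17, k = 13, so n − k + 1 = 5.
Given d = 8, check d ≤ 5: NO.
Slack = (n − k + 1) − d = -3.
The slack is negative: d = 8 exceeds n − k + 1 = 5 by 3, so the Singleton bound is violated and no linear [17, 13, 8]_9 code can exist. In particular it is not MDS (MDS requires d = n − k + 1 exactly).
Description: the claimed parameters are [17, 13, 8]_9; such a code would be impossible (violates the Singleton bound).


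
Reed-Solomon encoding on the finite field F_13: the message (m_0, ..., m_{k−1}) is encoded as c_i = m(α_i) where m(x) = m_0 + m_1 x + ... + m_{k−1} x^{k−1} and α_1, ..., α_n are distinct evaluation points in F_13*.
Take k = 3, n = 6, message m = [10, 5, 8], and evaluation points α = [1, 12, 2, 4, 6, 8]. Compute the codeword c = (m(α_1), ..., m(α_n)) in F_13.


c = [10, 0, 0, 2, 3, 3]

Message polynomial: m(x) = 10 + 5·x + 8·x^2 (mod 13).
For each evaluation point α_i, compute m(α_i) mod 13:
  α_1 = 1: Horner steps 8 → 0 → 10, so m(1) = 10.
  α_2 = 12: Horner steps 8 → 10 → 0, so m(12) = 0.
  α_3 = 2: Horner steps 8 → 8 → 0, so m(2) = 0.
  α_4 = 4: Horner steps 8 → 11 → 2, so m(4) = 2.
  α_5 = 6: Horner steps 8 → 1 → 3, so m(6) = 3.
  α_6 = 8: Horner steps 8 → 4 → 3, so m(8) = 3.
Codeword c = [10, 0, 0, 2, 3, 3] ∈ F_13^6.


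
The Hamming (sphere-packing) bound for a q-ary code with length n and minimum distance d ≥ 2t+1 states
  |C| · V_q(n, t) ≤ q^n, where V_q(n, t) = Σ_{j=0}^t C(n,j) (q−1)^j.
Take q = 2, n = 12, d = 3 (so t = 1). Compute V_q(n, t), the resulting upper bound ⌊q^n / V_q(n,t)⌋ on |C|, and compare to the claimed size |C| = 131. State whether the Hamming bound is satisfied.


V_q(n, t) = 13, q^n = 4096, Hamming bound = 315, |C| = 131 ≤ bound (satisfied).

Step 1: Compute V_q(n, t) = Σ_{j=0}^1 C(n, j) (q−1)^j.
  j = 0: C(12,0)·(1)^0 = 1·1 = 1.
  j = 1: C(12,1)·(1)^1 = 12·1 = 12.
  V_q(n, t) = 1 + 12 = 13.
Step 2: q^n = 2^12 = 4096.
Step 3: Hamming bound ⌊q^n / V_q(n,t)⌋ = ⌊4096/13⌋ = 315.
Step 4: Compare |C| = 131 to 315: satisfied.
The claimed |C| lies below the Hamming bound.


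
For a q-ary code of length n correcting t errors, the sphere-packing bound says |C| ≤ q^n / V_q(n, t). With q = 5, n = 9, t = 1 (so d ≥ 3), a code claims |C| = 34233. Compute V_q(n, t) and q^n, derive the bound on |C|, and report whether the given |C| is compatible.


V_q(n, t) = 37, q^n = 1953125, Hamming bound = 52787, |C| = 34233 ≤ bound (satisfied).

Step 1: Compute V_q(n, t) = Σ_{j=0}^1 C(n, j) (q−1)^j.
  j = 0: C(9,0)·(4)^0 = 1·1 = 1.
  j = 1: C(9,1)·(4)^1 = 9·4 = 36.
  V_q(n, t) = 1 + 36 = 37.
Step 2: q^n = 5^9 = 1953125.
Step 3: Hamming bound ⌊q^n / V_q(n,t)⌋ = ⌊1953125/37⌋ = 52787.
Step 4: Compare |C| = 34233 to 52787: satisfied.
The claimed |C| lies below the Hamming bound.


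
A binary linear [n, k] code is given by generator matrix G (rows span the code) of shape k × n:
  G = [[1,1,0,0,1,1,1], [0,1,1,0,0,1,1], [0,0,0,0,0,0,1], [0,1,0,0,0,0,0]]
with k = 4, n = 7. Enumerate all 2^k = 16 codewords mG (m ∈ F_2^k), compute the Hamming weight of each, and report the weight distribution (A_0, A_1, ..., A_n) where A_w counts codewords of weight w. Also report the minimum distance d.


Weight distribution: A_0 = 1, A_1 = 2, A_2 = 2, A_3 = 4, A_4 = 5, A_5 = 2. Minimum distance d = 1.

Enumerate all 2^4 = 16 messages m ∈ F_2^4.
For each, compute codeword c = mG in F_2^7, then tally its weight.
  m = 0000 → c = 0000000, weight = 0.
  m = 1000 → c = 1100111, weight = 5.
  m = 0100 → c = 0110011, weight = 4.
  m = 1100 → c = 1010100, weight = 3.
  m = 0010 → c = 0000001, weight = 1.
  m = 1010 → c = 1100110, weight = 4.
  m = 0110 → c = 0110010, weight = 3.
  m = 1110 → c = 1010101, weight = 4.
  m = 0001 → c = 0100000, weight = 1.
  m = 1001 → c = 1000111, weight = 4.
  m = 0101 → c = 0010011, weight = 3.
  m = 1101 → c = 1110100, weight = 4.
  m = 0011 → c = 0100001, weight = 2.
  m = 1011 → c = 1000110, weight = 3.
  m = 0111 → c = 0010010, weight = 2.
  m = 1111 → c = 1110101, weight = 5.
Tally weights:
  weight 0: 1 codewords.
  weight 1: 2 codewords.
  weight 2: 2 codewords.
  weight 3: 4 codewords.
  weight 4: 5 codewords.
  weight 5: 2 codewords.
Minimum distance d = smallest w > 0 with A_w > 0 = 1.
Sanity: Σ A_w = 16 = 2^4 = 16 ✓.


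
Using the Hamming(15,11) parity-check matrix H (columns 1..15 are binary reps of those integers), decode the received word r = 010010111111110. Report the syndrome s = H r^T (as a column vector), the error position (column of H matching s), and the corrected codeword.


s = (1, 1, 1, 1)^T, error position = 15, corrected codeword c = 010010111111111

Compute s = H r^T mod 2 one row at a time:
  s_1 = 1 + 1 + 1 + 1 + 1 + 1 + 1 + 0 = 7 ≡ 1 (mod 2).
  s_2 = 0 + 1 + 0 + 1 + 1 + 1 + 1 + 0 = 5 ≡ 1 (mod 2).
  s_3 = 1 + 0 + 0 + 1 + 1 + 1 + 1 + 0 = 5 ≡ 1 (mod 2).
  s_4 = 0 + 0 + 1 + 1 + 1 + 1 + 1 + 0 = 5 ≡ 1 (mod 2).
s = (1, 1, 1, 1)^T — this equals column 15 of H (binary 1111), so error is at position 15.
Correct: flip bit 15 of r = 010010111111110 to get c = 010010111111111.


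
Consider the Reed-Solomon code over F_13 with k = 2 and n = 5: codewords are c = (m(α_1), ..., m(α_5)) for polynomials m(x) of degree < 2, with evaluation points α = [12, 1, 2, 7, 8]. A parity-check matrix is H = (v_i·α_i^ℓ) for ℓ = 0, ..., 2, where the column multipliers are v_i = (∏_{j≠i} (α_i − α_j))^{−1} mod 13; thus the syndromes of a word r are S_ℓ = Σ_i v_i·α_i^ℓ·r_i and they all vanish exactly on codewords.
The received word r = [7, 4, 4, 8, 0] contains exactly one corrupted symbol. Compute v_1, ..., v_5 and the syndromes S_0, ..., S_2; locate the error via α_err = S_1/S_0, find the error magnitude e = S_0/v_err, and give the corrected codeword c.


S = (5, 10, 7), error at position 3, error magnitude e = 8, c = [7, 4, 9, 8, 0].

Step 1: column multipliers v_i = (∏_{j≠i}(α_i − α_j))^{−1} mod 13.
  i = 1 (α = 12): (12−1)(12−2)(12−7)(12−8) = 11·10·5·4 = 2200 ≡ 3, so v_1 = 3^{−1} = 9 (mod 13).
  i = 2 (α = 1): (1−12)(1−2)(1−7)(1−8) = (−11)·(−1)·(−6)·(−7) = 462 ≡ 7, so v_2 = 7^{−1} = 2 (mod 13).
  i = 3 (α = 2): (2−12)(2−1)(2−7)(2−8) = (−10)·1·(−5)·(−6) = −300 ≡ 12, so v_3 = 12^{−1} = 12 (mod 13).
  i = 4 (α = 7): (7−12)(7−1)(7−2)(7−8) = (−5)·6·5·(−1) = 150 ≡ 7, so v_4 = 7^{−1} = 2 (mod 13).
  i = 5 (α = 8): (8−12)(8−1)(8−2)(8−7) = (−4)·7·6·1 = −168 ≡ 1, so v_5 = 1^{−1} = 1 (mod 13).
  v = [9, 2, 12, 2, 1].
Step 2: syndromes of r = [7, 4, 4, 8, 0] (all sums mod 13).
  S_0 = Σ v_i r_i = 9·7 + 2·4 + 12·4 + 2·8 + 1·0 = 135 ≡ 5.
  S_1 = Σ v_i α_i r_i = 9·12·7 + 2·1·4 + 12·2·4 + 2·7·8 + 1·8·0 = 972 ≡ 10.
  α_i^2 mod 13 = [1, 1, 4, 10, 12].
  S_2 = Σ v_i α_i^2 r_i = 9·1·7 + 2·1·4 + 12·4·4 + 2·10·8 + 1·12·0 = 423 ≡ 7.
  S = (5, 10, 7) ≠ 0, so r is not a codeword (an error is present).
Step 3: locate the error. For a single error e at position i, S_ℓ = v_i·e·α_i^ℓ, so α_err = S_1/S_0.
  S_0^{−1} = 5^{−1} = 8 (mod 13), so α_err = 10·8 = 80 ≡ 2 = α_3. Error position i = 3.
  Consistency check: S_2/S_1 = 7·4 = 28 ≡ 2 = α_err ✓ (single-error assumption holds).
Step 4: error magnitude e = S_0/v_3 = S_0·∏_{j≠3}(α_3 − α_j) = 5·12 = 60 ≡ 8 (mod 13).
Step 5: correct position 3: c_3 = r_3 − e = 4 − 8 ≡ 9 (mod 13). Hence c = [7, 4, 9, 8, 0].
  Check: interpolating c through the α_i gives m(x) = 12 + 5·x (degree < 2) with m(α_i) = c_i for every i, so c is indeed a codeword.


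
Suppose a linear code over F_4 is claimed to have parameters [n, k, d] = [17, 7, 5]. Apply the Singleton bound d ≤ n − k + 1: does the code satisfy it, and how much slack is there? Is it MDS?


Singleton RHS = n − k + 1 = 11, slack = 6, bound satisfied, not MDS.

Singleton bound: d ≤ n − k + 1.
Here n = 17, k = 7, so n − k + 1 = 11.
Given d = 5, check d ≤ 11: YES.
Slack = (n − k + 1) − d = 6.
The code is NOT MDS (slack = 6 > 0).
Description: the claimed parameters are [17, 7, 5]_4; such a code would be non-MDS.


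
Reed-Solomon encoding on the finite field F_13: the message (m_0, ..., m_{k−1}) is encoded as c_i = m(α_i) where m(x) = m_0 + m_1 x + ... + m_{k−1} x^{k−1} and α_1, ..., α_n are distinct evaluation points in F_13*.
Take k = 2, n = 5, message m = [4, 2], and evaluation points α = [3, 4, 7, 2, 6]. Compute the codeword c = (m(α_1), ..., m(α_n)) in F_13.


c = [10, 12, 5, 8, 3]

Message polynomial: m(x) = 4 + 2·x (mod 13).
For each evaluation point α_i, compute m(α_i) mod 13:
  α_1 = 3: Horner steps 2 → 10, so m(3) = 10.
  α_2 = 4: Horner steps 2 → 12, so m(4) = 12.
  α_3 = 7: Horner steps 2 → 5, so m(7) = 5.
  α_4 = 2: Horner steps 2 → 8, so m(2) = 8.
  α_5 = 6: Horner steps 2 → 3, so m(6) = 3.
Codeword c = [10, 12, 5, 8, 3] ∈ F_13^5.


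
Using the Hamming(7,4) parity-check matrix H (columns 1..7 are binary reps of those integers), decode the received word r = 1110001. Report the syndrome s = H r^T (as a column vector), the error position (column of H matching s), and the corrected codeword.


s = (1, 1, 1)^T, error position = 7, corrected codeword c = 1110000

Compute s = H r^T mod 2 one row at a time:
  s_1 = 0 + 0 + 0 + 1 = 1 ≡ 1 (mod 2).
  s_2 = 1 + 1 + 0 + 1 = 3 ≡ 1 (mod 2).
  s_3 = 1 + 1 + 0 + 1 = 3 ≡ 1 (mod 2).
s = (1, 1, 1)^T — this equals column 7 of H (binary 111), so error is at position 7.
Correct: flip bit 7 of r = 1110001 to get c = 1110000.


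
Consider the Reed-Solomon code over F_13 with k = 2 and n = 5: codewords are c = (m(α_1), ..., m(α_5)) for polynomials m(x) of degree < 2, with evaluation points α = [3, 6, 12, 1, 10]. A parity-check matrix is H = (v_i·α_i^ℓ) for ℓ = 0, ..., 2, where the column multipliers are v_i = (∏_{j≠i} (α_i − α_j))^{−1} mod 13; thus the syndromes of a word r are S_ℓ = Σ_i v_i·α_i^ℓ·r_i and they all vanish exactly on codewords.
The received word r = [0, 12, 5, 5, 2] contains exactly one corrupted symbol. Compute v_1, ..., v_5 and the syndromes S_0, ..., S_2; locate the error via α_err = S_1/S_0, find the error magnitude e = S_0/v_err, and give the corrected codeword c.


S = (12, 1, 12), error at position 3, error magnitude e = 8, c = [0, 12, 10, 5, 2].

Step 1: column multipliers v_i = (∏_{j≠i}(α_i − α_j))^{−1} mod 13.
  i = 1 (α = 3): (3−6)(3−12)(3−1)(3−10) = (−3)·(−9)·2·(−7) = −378 ≡ 12, so v_1 = 12^{−1} = 12 (mod 13).
  i = 2 (α = 6): (6−3)(6−12)(6−1)(6−10) = 3·(−6)·5·(−4) = 360 ≡ 9, so v_2 = 9^{−1} = 3 (mod 13).
  i = 3 (α = 12): (12−3)(12−6)(12−1)(12−10) = 9·6·11·2 = 1188 ≡ 5, so v_3 = 5^{−1} = 8 (mod 13).
  i = 4 (α = 1): (1−3)(1−6)(1−12)(1−10) = (−2)·(−5)·(−11)·(−9) = 990 ≡ 2, so v_4 = 2^{−1} = 7 (mod 13).
  i = 5 (α = 10): (10−3)(10−6)(10−12)(10−1) = 7·4·(−2)·9 = −504 ≡ 3, so v_5 = 3^{−1} = 9 (mod 13).
  v = [12, 3, 8, 7, 9].
Step 2: syndromes of r = [0, 12, 5, 5, 2] (all sums mod 13).
  S_0 = Σ v_i r_i = 12·0 + 3·12 + 8·5 + 7·5 + 9·2 = 129 ≡ 12.
  S_1 = Σ v_i α_i r_i = 12·3·0 + 3·6·12 + 8·12·5 + 7·1·5 + 9·10·2 = 911 ≡ 1.
  α_i^2 mod 13 = [9, 10, 1, 1, 9].
  S_2 = Σ v_i α_i^2 r_i = 12·9·0 + 3·10·12 + 8·1·5 + 7·1·5 + 9·9·2 = 597 ≡ 12.
  S = (12, 1, 12) ≠ 0, so r is not a codeword (an error is present).
Step 3: locate the error. For a single error e at position i, S_ℓ = v_i·e·α_i^ℓ, so α_err = S_1/S_0.
  S_0^{−1} = 12^{−1} = 12 (mod 13), so α_err = 1·12 = 12 ≡ 12 = α_3. Error position i = 3.
  Consistency check: S_2/S_1 = 12·1 = 12 ≡ 12 = α_err ✓ (single-error assumption holds).
Step 4: error magnitude e = S_0/v_3 = S_0·∏_{j≠3}(α_3 − α_j) = 12·5 = 60 ≡ 8 (mod 13).
Step 5: correct position 3: c_3 = r_3 − e = 5 − 8 ≡ 10 (mod 13). Hence c = [0, 12, 10, 5, 2].
  Check: interpolating c through the α_i gives m(x) = 1 + 4·x (degree < 2) with m(α_i) = c_i for every i, so c is indeed a codeword.


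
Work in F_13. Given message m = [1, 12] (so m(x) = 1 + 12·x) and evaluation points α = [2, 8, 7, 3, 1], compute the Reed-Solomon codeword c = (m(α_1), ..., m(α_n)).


c = [12, 6, 7, 11, 0]

Message polynomial: m(x) = 1 + 12·x (mod 13).
For each evaluation point α_i, compute m(α_i) mod 13:
  α_1 = 2: Horner steps 12 → 12, so m(2) = 12.
  α_2 = 8: Horner steps 12 → 6, so m(8) = 6.
  α_3 = 7: Horner steps 12 → 7, so m(7) = 7.
  α_4 = 3: Horner steps 12 → 11, so m(3) = 11.
  α_5 = 1: Horner steps 12 → 0, so m(1) = 0.
Codeword c = [12, 6, 7, 11, 0] ∈ F_13^5.


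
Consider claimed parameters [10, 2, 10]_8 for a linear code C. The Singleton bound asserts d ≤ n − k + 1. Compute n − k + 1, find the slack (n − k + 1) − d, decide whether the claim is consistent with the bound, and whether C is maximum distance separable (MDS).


Singleton RHS = n − k + 1 = 9, slack = -1, bound violated (no such code; not MDS).

Singleton bound: d ≤ n − k + 1.
Here n = 10, k = 2, so n − k + 1 = 9.
Given d = 10, check d ≤ 9: NO.
Slack = (n − k + 1) − d = -1.
The slack is negative: d = 10 exceeds n − k + 1 = 9 by 1, so the Singleton bound is violated and no linear [10, 2, 10]_8 code can exist. In particular it is not MDS (MDS requires d = n − k + 1 exactly).
Description: the claimed parameters are [10, 2, 10]_8; such a code would be impossible (violates the Singleton bound).


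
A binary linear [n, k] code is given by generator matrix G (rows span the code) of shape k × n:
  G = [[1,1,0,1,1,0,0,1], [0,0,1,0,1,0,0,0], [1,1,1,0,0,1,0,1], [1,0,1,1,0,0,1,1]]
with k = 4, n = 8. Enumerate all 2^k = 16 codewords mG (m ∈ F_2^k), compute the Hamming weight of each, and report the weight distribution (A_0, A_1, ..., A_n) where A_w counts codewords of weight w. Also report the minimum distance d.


Weight distribution: A_0 = 1, A_2 = 3, A_4 = 3, A_5 = 8, A_6 = 1. Minimum distance d = 2.

Enumerate all 2^4 = 16 messages m ∈ F_2^4.
For each, compute codeword c = mG in F_2^8, then tally its weight.
  m = 0000 → c = 00000000, weight = 0.
  m = 1000 → c = 11011001, weight = 5.
  m = 0100 → c = 00101000, weight = 2.
  m = 1100 → c = 11110001, weight = 5.
  m = 0010 → c = 11100101, weight = 5.
  m = 1010 → c = 00111100, weight = 4.
  m = 0110 → c = 11001101, weight = 5.
  m = 1110 → c = 00010100, weight = 2.
  m = 0001 → c = 10110011, weight = 5.
  m = 1001 → c = 01101010, weight = 4.
  m = 0101 → c = 10011011, weight = 5.
  m = 1101 → c = 01000010, weight = 2.
  m = 0011 → c = 01010110, weight = 4.
  m = 1011 → c = 10001111, weight = 5.
  m = 0111 → c = 01111110, weight = 6.
  m = 1111 → c = 10100111, weight = 5.
Tally weights:
  weight 0: 1 codewords.
  weight 2: 3 codewords.
  weight 4: 3 codewords.
  weight 5: 8 codewords.
  weight 6: 1 codewords.
Minimum distance d = smallest w > 0 with A_w > 0 = 2.
Sanity: Σ A_w = 16 = 2^4 = 16 ✓.


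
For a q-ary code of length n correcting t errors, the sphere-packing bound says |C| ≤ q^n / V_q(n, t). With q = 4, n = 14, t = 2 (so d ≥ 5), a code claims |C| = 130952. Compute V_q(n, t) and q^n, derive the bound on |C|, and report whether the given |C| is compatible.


V_q(n, t) = 862, q^n = 268435456, Hamming bound = 311410, |C| = 130952 ≤ bound (satisfied).

Step 1: Compute V_q(n, t) = Σ_{j=0}^2 C(n, j) (q−1)^j.
  j = 0: C(14,0)·(3)^0 = 1·1 = 1.
  j = 1: C(14,1)·(3)^1 = 14·3 = 42.
  j = 2: C(14,2)·(3)^2 = 91·9 = 819.
  V_q(n, t) = 1 + 42 + 819 = 862.
Step 2: q^n = 4^14 = 268435456.
Step 3: Hamming bound ⌊q^n / V_q(n,t)⌋ = ⌊268435456/862⌋ = 311410.
Step 4: Compare |C| = 130952 to 311410: satisfied.
The claimed |C| lies below the Hamming bound.


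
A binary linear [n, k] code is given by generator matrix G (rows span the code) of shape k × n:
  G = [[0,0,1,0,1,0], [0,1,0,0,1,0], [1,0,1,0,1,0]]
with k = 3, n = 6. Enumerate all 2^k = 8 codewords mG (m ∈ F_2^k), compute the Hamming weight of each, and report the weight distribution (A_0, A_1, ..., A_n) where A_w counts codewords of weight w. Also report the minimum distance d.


Weight distribution: A_0 = 1, A_1 = 1, A_2 = 3, A_3 = 3. Minimum distance d = 1.

Enumerate all 2^3 = 8 messages m ∈ F_2^3.
For each, compute codeword c = mG in F_2^6, then tally its weight.
  m = 000 → c = 000000, weight = 0.
  m = 100 → c = 001010, weight = 2.
  m = 010 → c = 010010, weight = 2.
  m = 110 → c = 011000, weight = 2.
  m = 001 → c = 101010, weight = 3.
  m = 101 → c = 100000, weight = 1.
  m = 011 → c = 111000, weight = 3.
  m = 111 → c = 110010, weight = 3.
Tally weights:
  weight 0: 1 codewords.
  weight 1: 1 codewords.
  weight 2: 3 codewords.
  weight 3: 3 codewords.
Minimum distance d = smallest w > 0 with A_w > 0 = 1.
Sanity: Σ A_w = 8 = 2^3 = 8 ✓.


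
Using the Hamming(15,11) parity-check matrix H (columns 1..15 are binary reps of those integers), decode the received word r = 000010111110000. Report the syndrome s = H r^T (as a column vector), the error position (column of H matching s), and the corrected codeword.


s = (0, 0, 1, 0)^T, error position = 2, corrected codeword c = 010010111110000

Compute s = H r^T mod 2 one row at a time:
  s_1 = 1 + 1 + 1 + 1 + 0 + 0 + 0 + 0 = 4 ≡ 0 (mod 2).
  s_2 = 0 + 1 + 0 + 1 + 0 + 0 + 0 + 0 = 2 ≡ 0 (mod 2).
  s_3 = 0 + 0 + 0 + 1 + 1 + 1 + 0 + 0 = 3 ≡ 1 (mod 2).
  s_4 = 0 + 0 + 1 + 1 + 1 + 1 + 0 + 0 = 4 ≡ 0 (mod 2).
s = (0, 0, 1, 0)^T — this equals column 2 of H (binary 0010), so error is at position 2.
Correct: flip bit 2 of r = 000010111110000 to get c = 010010111110000.


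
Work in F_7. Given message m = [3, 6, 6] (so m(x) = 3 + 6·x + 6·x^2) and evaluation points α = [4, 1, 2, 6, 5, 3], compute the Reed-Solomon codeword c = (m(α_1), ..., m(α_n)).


c = [4, 1, 4, 3, 1, 5]

Message polynomial: m(x) = 3 + 6·x + 6·x^2 (mod 7).
For each evaluation point α_i, compute m(α_i) mod 7:
  α_1 = 4: Horner steps 6 → 2 → 4, so m(4) = 4.
  α_2 = 1: Horner steps 6 → 5 → 1, so m(1) = 1.
  α_3 = 2: Horner steps 6 → 4 → 4, so m(2) = 4.
  α_4 = 6: Horner steps 6 → 0 → 3, so m(6) = 3.
  α_5 = 5: Horner steps 6 → 1 → 1, so m(5) = 1.
  α_6 = 3: Horner steps 6 → 3 → 5, so m(3) = 5.
Codeword c = [4, 1, 4, 3, 1, 5] ∈ F_7^6.


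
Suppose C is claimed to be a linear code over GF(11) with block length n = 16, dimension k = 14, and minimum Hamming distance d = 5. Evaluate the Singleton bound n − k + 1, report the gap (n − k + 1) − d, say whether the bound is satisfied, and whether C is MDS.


Singleton RHS = n − k + 1 = 3, slack = -2, bound violated (no such code; not MDS).

Singleton bound: d ≤ n − k + 1.
Here n = 16, k = 14, so n − k + 1 = 3.
Given d = 5, check d ≤ 3: NO.
Slack = (n − k + 1) − d = -2.
The slack is negative: d = 5 exceeds n − k + 1 = 3 by 2, so the Singleton bound is violated and no linear [16, 14, 5]_11 code can exist. In particular it is not MDS (MDS requires d = n − k + 1 exactly).
Description: the claimed parameters are [16, 14, 5]_11; such a code would be impossible (violates the Singleton bound).


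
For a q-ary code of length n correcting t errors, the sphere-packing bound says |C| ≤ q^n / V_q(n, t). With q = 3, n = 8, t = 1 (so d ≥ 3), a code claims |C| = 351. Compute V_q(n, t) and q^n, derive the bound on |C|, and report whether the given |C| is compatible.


V_q(n, t) = 17, q^n = 6561, Hamming bound = 385, |C| = 351 ≤ bound (satisfied).

Step 1: Compute V_q(n, t) = Σ_{j=0}^1 C(n, j) (q−1)^j.
  j = 0: C(8,0)·(2)^0 = 1·1 = 1.
  j = 1: C(8,1)·(2)^1 = 8·2 = 16.
  V_q(n, t) = 1 + 16 = 17.
Step 2: q^n = 3^8 = 6561.
Step 3: Hamming bound ⌊q^n / V_q(n,t)⌋ = ⌊6561/17⌋ = 385.
Step 4: Compare |C| = 351 to 385: satisfied.
The claimed |C| lies below the Hamming bound.


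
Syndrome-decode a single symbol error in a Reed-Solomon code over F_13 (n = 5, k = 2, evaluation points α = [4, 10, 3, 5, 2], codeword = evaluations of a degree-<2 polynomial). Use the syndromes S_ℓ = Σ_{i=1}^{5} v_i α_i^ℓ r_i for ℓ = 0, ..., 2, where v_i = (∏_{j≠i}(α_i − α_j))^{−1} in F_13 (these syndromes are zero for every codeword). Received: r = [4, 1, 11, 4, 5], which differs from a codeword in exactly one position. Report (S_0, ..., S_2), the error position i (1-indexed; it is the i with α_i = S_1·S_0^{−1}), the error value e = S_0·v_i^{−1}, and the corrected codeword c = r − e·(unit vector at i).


S = (8, 1, 5), error at position 4, error magnitude e = 7, c = [4, 1, 11, 10, 5].

Step 1: column multipliers v_i = (∏_{j≠i}(α_i − α_j))^{−1} mod 13.
  i = 1 (α = 4): (4−10)(4−3)(4−5)(4−2) = (−6)·1·(−1)·2 = 12 ≡ 12, so v_1 = 12^{−1} = 12 (mod 13).
  i = 2 (α = 10): (10−4)(10−3)(10−5)(10−2) = 6·7·5·8 = 1680 ≡ 3, so v_2 = 3^{−1} = 9 (mod 13).
  i = 3 (α = 3): (3−4)(3−10)(3−5)(3−2) = (−1)·(−7)·(−2)·1 = −14 ≡ 12, so v_3 = 12^{−1} = 12 (mod 13).
  i = 4 (α = 5): (5−4)(5−10)(5−3)(5−2) = 1·(−5)·2·3 = −30 ≡ 9, so v_4 = 9^{−1} = 3 (mod 13).
  i = 5 (α = 2): (2−4)(2−10)(2−3)(2−5) = (−2)·(−8)·(−1)·(−3) = 48 ≡ 9, so v_5 = 9^{−1} = 3 (mod 13).
  v = [12, 9, 12, 3, 3].
Step 2: syndromes of r = [4, 1, 11, 4, 5] (all sums mod 13).
  S_0 = Σ v_i r_i = 12·4 + 9·1 + 12·11 + 3·4 + 3·5 = 216 ≡ 8.
  S_1 = Σ v_i α_i r_i = 12·4·4 + 9·10·1 + 12·3·11 + 3·5·4 + 3·2·5 = 768 ≡ 1.
  α_i^2 mod 13 = [3, 9, 9, 12, 4].
  S_2 = Σ v_i α_i^2 r_i = 12·3·4 + 9·9·1 + 12·9·11 + 3·12·4 + 3·4·5 = 1617 ≡ 5.
  S = (8, 1, 5) ≠ 0, so r is not a codeword (an error is present).
Step 3: locate the error. For a single error e at position i, S_ℓ = v_i·e·α_i^ℓ, so α_err = S_1/S_0.
  S_0^{−1} = 8^{−1} = 5 (mod 13), so α_err = 1·5 = 5 ≡ 5 = α_4. Error position i = 4.
  Consistency check: S_2/S_1 = 5·1 = 5 ≡ 5 = α_err ✓ (single-error assumption holds).
Step 4: error magnitude e = S_0/v_4 = S_0·∏_{j≠4}(α_4 − α_j) = 8·9 = 72 ≡ 7 (mod 13).
Step 5: correct position 4: c_4 = r_4 − e = 4 − 7 ≡ 10 (mod 13). Hence c = [4, 1, 11, 10, 5].
  Check: interpolating c through the α_i gives m(x) = 6 + 6·x (degree < 2) with m(α_i) = c_i for every i, so c is indeed a codeword.


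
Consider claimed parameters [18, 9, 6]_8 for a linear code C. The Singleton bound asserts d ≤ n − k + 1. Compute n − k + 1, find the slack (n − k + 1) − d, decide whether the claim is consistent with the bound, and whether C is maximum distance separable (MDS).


Singleton RHS = n − k + 1 = 10, slack = 4, bound satisfied, not MDS.

Singleton bound: d ≤ n − k + 1.
Here n = 18, k = 9, so n − k + 1 = 10.
Given d = 6, check d ≤ 10: YES.
Slack = (n − k + 1) − d = 4.
The code is NOT MDS (slack = 4 > 0).
Description: the claimed parameters are [18, 9, 6]_8; such a code would be non-MDS.


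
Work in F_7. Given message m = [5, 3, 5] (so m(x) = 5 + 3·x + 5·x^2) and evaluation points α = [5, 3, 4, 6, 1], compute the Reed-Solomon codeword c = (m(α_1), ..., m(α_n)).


c = [5, 3, 6, 0, 6]

Message polynomial: m(x) = 5 + 3·x + 5·x^2 (mod 7).
For each evaluation point α_i, compute m(α_i) mod 7:
  α_1 = 5: Horner steps 5 → 0 → 5, so m(5) = 5.
  α_2 = 3: Horner steps 5 → 4 → 3, so m(3) = 3.
  α_3 = 4: Horner steps 5 → 2 → 6, so m(4) = 6.
  α_4 = 6: Horner steps 5 → 5 → 0, so m(6) = 0.
  α_5 = 1: Horner steps 5 → 1 → 6, so m(1) = 6.
Codeword c = [5, 3, 6, 0, 6] ∈ F_7^5.


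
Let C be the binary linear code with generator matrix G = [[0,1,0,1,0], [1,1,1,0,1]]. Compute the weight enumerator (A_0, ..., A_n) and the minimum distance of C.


Weight distribution: A_0 = 1, A_2 = 1, A_4 = 2. Minimum distance d = 2.

Enumerate all 2^2 = 4 messages m ∈ F_2^2.
For each, compute codeword c = mG in F_2^5, then tally its weight.
  m = 00 → c = 00000, weight = 0.
  m = 10 → c = 01010, weight = 2.
  m = 01 → c = 11101, weight = 4.
  m = 11 → c = 10111, weight = 4.
Tally weights:
  weight 0: 1 codewords.
  weight 2: 1 codewords.
  weight 4: 2 codewords.
Minimum distance d = smallest w > 0 with A_w > 0 = 2.
Sanity: Σ A_w = 4 = 2^2 = 4 ✓.


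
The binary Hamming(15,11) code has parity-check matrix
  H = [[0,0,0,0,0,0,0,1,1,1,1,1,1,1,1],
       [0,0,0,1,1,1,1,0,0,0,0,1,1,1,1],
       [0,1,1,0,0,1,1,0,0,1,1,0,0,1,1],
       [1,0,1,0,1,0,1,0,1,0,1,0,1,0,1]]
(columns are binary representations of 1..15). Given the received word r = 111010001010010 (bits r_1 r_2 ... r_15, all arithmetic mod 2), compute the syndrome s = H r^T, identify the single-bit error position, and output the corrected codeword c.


s = (1, 0, 0, 1)^T, error position = 9, corrected codeword c = 111010000010010

Compute s = H r^T mod 2 one row at a time:
  s_1 = 0 + 1 + 0 + 1 + 0 + 0 + 1 + 0 = 3 ≡ 1 (mod 2).
  s_2 = 0 + 1 + 0 + 0 + 0 + 0 + 1 + 0 = 2 ≡ 0 (mod 2).
  s_3 = 1 + 1 + 0 + 0 + 0 + 1 + 1 + 0 = 4 ≡ 0 (mod 2).
  s_4 = 1 + 1 + 1 + 0 + 1 + 1 + 0 + 0 = 5 ≡ 1 (mod 2).
s = (1, 0, 0, 1)^T — this equals column 9 of H (binary 1001), so error is at position 9.
Correct: flip bit 9 of r = 111010001010010 to get c = 111010000010010.


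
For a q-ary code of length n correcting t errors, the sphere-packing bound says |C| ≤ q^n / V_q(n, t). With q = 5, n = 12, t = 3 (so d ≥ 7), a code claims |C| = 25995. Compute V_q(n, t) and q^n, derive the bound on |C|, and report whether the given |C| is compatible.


V_q(n, t) = 15185, q^n = 244140625, Hamming bound = 16077, |C| = 25995 > bound (violated).

Step 1: Compute V_q(n, t) = Σ_{j=0}^3 C(n, j) (q−1)^j.
  j = 0: C(12,0)·(4)^0 = 1·1 = 1.
  j = 1: C(12,1)·(4)^1 = 12·4 = 48.
  j = 2: C(12,2)·(4)^2 = 66·16 = 1056.
  j = 3: C(12,3)·(4)^3 = 220·64 = 14080.
  V_q(n, t) = 1 + 48 + 1056 + 14080 = 15185.
Step 2: q^n = 5^12 = 244140625.
Step 3: Hamming bound ⌊q^n / V_q(n,t)⌋ = ⌊244140625/15185⌋ = 16077.
Step 4: Compare |C| = 25995 to 16077: violated.
The claimed |C| lies above the Hamming bound, so no 5-ary code of length 12 with d ≥ 7 can have 25995 codewords.


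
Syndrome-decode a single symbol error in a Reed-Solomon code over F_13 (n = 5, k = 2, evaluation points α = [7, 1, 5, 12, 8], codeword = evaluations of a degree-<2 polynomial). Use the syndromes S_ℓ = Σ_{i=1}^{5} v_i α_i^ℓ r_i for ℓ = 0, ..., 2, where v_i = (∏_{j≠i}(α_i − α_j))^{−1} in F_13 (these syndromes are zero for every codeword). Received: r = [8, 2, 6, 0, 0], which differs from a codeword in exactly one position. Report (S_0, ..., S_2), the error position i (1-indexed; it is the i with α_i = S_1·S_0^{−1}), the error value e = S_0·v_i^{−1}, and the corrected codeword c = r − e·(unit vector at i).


S = (8, 12, 5), error at position 5, error magnitude e = 4, c = [8, 2, 6, 0, 9].

Step 1: column multipliers v_i = (∏_{j≠i}(α_i − α_j))^{−1} mod 13.
  i = 1 (α = 7): (7−1)(7−5)(7−12)(7−8) = 6·2·(−5)·(−1) = 60 ≡ 8, so v_1 = 8^{−1} = 5 (mod 13).
  i = 2 (α = 1): (1−7)(1−5)(1−12)(1−8) = (−6)·(−4)·(−11)·(−7) = 1848 ≡ 2, so v_2 = 2^{−1} = 7 (mod 13).
  i = 3 (α = 5): (5−7)(5−1)(5−12)(5−8) = (−2)·4·(−7)·(−3) = −168 ≡ 1, so v_3 = 1^{−1} = 1 (mod 13).
  i = 4 (α = 12): (12−7)(12−1)(12−5)(12−8) = 5·11·7·4 = 1540 ≡ 6, so v_4 = 6^{−1} = 11 (mod 13).
  i = 5 (α = 8): (8−7)(8−1)(8−5)(8−12) = 1·7·3·(−4) = −84 ≡ 7, so v_5 = 7^{−1} = 2 (mod 13).
  v = [5, 7, 1, 11, 2].
Step 2: syndromes of r = [8, 2, 6, 0, 0] (all sums mod 13).
  S_0 = Σ v_i r_i = 5·8 + 7·2 + 1·6 + 11·0 + 2·0 = 60 ≡ 8.
  S_1 = Σ v_i α_i r_i = 5·7·8 + 7·1·2 + 1·5·6 + 11·12·0 + 2·8·0 = 324 ≡ 12.
  α_i^2 mod 13 = [10, 1, 12, 1, 12].
  S_2 = Σ v_i α_i^2 r_i = 5·10·8 + 7·1·2 + 1·12·6 + 11·1·0 + 2·12·0 = 486 ≡ 5.
  S = (8, 12, 5) ≠ 0, so r is not a codeword (an error is present).
Step 3: locate the error. For a single error e at position i, S_ℓ = v_i·e·α_i^ℓ, so α_err = S_1/S_0.
  S_0^{−1} = 8^{−1} = 5 (mod 13), so α_err = 12·5 = 60 ≡ 8 = α_5. Error position i = 5.
  Consistency check: S_2/S_1 = 5·12 = 60 ≡ 8 = α_err ✓ (single-error assumption holds).
Step 4: error magnitude e = S_0/v_5 = S_0·∏_{j≠5}(α_5 − α_j) = 8·7 = 56 ≡ 4 (mod 13).
Step 5: correct position 5: c_5 = r_5 − e = 0 − 4 ≡ 9 (mod 13). Hence c = [8, 2, 6, 0, 9].
  Check: interpolating c through the α_i gives m(x) = 1 + 1·x (degree < 2) with m(α_i) = c_i for every i, so c is indeed a codeword.


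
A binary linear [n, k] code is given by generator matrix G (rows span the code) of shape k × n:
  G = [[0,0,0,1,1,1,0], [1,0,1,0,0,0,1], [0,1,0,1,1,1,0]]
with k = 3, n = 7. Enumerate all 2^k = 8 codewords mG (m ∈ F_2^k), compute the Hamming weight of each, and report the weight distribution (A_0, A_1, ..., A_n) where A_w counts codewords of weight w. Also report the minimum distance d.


Weight distribution: A_0 = 1, A_1 = 1, A_3 = 2, A_4 = 2, A_6 = 1, A_7 = 1. Minimum distance d = 1.

Enumerate all 2^3 = 8 messages m ∈ F_2^3.
For each, compute codeword c = mG in F_2^7, then tally its weight.
  m = 000 → c = 0000000, weight = 0.
  m = 100 → c = 0001110, weight = 3.
  m = 010 → c = 1010001, weight = 3.
  m = 110 → c = 1011111, weight = 6.
  m = 001 → c = 0101110, weight = 4.
  m = 101 → c = 0100000, weight = 1.
  m = 011 → c = 1111111, weight = 7.
  m = 111 → c = 1110001, weight = 4.
Tally weights:
  weight 0: 1 codewords.
  weight 1: 1 codewords.
  weight 3: 2 codewords.
  weight 4: 2 codewords.
  weight 6: 1 codewords.
  weight 7: 1 codewords.
Minimum distance d = smallest w > 0 with A_w > 0 = 1.
Sanity: Σ A_w = 8 = 2^3 = 8 ✓.


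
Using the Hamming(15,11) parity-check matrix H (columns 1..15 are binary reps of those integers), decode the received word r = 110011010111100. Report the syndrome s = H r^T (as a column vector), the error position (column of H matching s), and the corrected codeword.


s = (1, 0, 0, 0)^T, error position = 8, corrected codeword c = 110011000111100

Compute s = H r^T mod 2 one row at a time:
  s_1 = 1 + 0 + 1 + 1 + 1 + 1 + 0 + 0 = 5 ≡ 1 (mod 2).
  s_2 = 0 + 1 + 1 + 0 + 1 + 1 + 0 + 0 = 4 ≡ 0 (mod 2).
  s_3 = 1 + 0 + 1 + 0 + 1 + 1 + 0 + 0 = 4 ≡ 0 (mod 2).
  s_4 = 1 + 0 + 1 + 0 + 0 + 1 + 1 + 0 = 4 ≡ 0 (mod 2).
s = (1, 0, 0, 0)^T — this equals column 8 of H (binary 1000), so error is at position 8.
Correct: flip bit 8 of r = 110011010111100 to get c = 110011000111100.


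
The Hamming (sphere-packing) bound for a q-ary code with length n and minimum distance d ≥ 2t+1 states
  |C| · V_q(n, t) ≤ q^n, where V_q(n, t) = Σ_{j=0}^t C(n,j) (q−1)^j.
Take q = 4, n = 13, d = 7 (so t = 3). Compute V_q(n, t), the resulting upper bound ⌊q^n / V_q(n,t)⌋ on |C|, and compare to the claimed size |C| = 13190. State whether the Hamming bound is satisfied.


V_q(n, t) = 8464, q^n = 67108864, Hamming bound = 7928, |C| = 13190 > bound (violated).

Step 1: Compute V_q(n, t) = Σ_{j=0}^3 C(n, j) (q−1)^j.
  j = 0: C(13,0)·(3)^0 = 1·1 = 1.
  j = 1: C(13,1)·(3)^1 = 13·3 = 39.
  j = 2: C(13,2)·(3)^2 = 78·9 = 702.
  j = 3: C(13,3)·(3)^3 = 286·27 = 7722.
  V_q(n, t) = 1 + 39 + 702 + 7722 = 8464.
Step 2: q^n = 4^13 = 67108864.
Step 3: Hamming bound ⌊q^n / V_q(n,t)⌋ = ⌊67108864/8464⌋ = 7928.
Step 4: Compare |C| = 13190 to 7928: violated.
The claimed |C| lies above the Hamming bound, so no 4-ary code of length 13 with d ≥ 7 can have 13190 codewords.


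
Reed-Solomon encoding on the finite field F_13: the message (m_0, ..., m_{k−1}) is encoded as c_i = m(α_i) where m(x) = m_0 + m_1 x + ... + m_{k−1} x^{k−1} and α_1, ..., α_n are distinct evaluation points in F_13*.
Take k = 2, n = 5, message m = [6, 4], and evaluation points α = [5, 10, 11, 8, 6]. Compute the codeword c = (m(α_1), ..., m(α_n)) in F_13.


c = [0, 7, 11, 12, 4]

Message polynomial: m(x) = 6 + 4·x (mod 13).
For each evaluation point α_i, compute m(α_i) mod 13:
  α_1 = 5: Horner steps 4 → 0, so m(5) = 0.
  α_2 = 10: Horner steps 4 → 7, so m(10) = 7.
  α_3 = 11: Horner steps 4 → 11, so m(11) = 11.
  α_4 = 8: Horner steps 4 → 12, so m(8) = 12.
  α_5 = 6: Horner steps 4 → 4, so m(6) = 4.
Codeword c = [0, 7, 11, 12, 4] ∈ F_13^5.


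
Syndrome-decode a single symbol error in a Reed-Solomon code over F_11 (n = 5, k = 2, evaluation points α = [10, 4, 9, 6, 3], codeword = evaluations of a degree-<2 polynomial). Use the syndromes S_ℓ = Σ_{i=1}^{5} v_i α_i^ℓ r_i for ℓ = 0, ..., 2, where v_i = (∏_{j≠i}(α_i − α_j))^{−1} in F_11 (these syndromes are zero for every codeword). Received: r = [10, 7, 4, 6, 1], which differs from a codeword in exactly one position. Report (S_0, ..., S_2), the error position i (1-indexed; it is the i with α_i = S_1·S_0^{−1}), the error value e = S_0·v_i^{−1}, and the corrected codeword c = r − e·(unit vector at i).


S = (7, 9, 10), error at position 4, error magnitude e = 9, c = [10, 7, 4, 8, 1].

Step 1: column multipliers v_i = (∏_{j≠i}(α_i − α_j))^{−1} mod 11.
  i = 1 (α = 10): (10−4)(10−9)(10−6)(10−3) = 6·1·4·7 = 168 ≡ 3, so v_1 = 3^{−1} = 4 (mod 11).
  i = 2 (α = 4): (4−10)(4−9)(4−6)(4−3) = (−6)·(−5)·(−2)·1 = −60 ≡ 6, so v_2 = 6^{−1} = 2 (mod 11).
  i = 3 (α = 9): (9−10)(9−4)(9−6)(9−3) = (−1)·5·3·6 = −90 ≡ 9, so v_3 = 9^{−1} = 5 (mod 11).
  i = 4 (α = 6): (6−10)(6−4)(6−9)(6−3) = (−4)·2·(−3)·3 = 72 ≡ 6, so v_4 = 6^{−1} = 2 (mod 11).
  i = 5 (α = 3): (3−10)(3−4)(3−9)(3−6) = (−7)·(−1)·(−6)·(−3) = 126 ≡ 5, so v_5 = 5^{−1} = 9 (mod 11).
  v = [4, 2, 5, 2, 9].
Step 2: syndromes of r = [10, 7, 4, 6, 1] (all sums mod 11).
  S_0 = Σ v_i r_i = 4·10 + 2·7 + 5·4 + 2·6 + 9·1 = 95 ≡ 7.
  S_1 = Σ v_i α_i r_i = 4·10·10 + 2·4·7 + 5·9·4 + 2·6·6 + 9·3·1 = 735 ≡ 9.
  α_i^2 mod 11 = [1, 5, 4, 3, 9].
  S_2 = Σ v_i α_i^2 r_i = 4·1·10 + 2·5·7 + 5·4·4 + 2·3·6 + 9·9·1 = 307 ≡ 10.
  S = (7, 9, 10) ≠ 0, so r is not a codeword (an error is present).
Step 3: locate the error. For a single error e at position i, S_ℓ = v_i·e·α_i^ℓ, so α_err = S_1/S_0.
  S_0^{−1} = 7^{−1} = 8 (mod 11), so α_err = 9·8 = 72 ≡ 6 = α_4. Error position i = 4.
  Consistency check: S_2/S_1 = 10·5 = 50 ≡ 6 = α_err ✓ (single-error assumption holds).
Step 4: error magnitude e = S_0/v_4 = S_0·∏_{j≠4}(α_4 − α_j) = 7·6 = 42 ≡ 9 (mod 11).
Step 5: correct position 4: c_4 = r_4 − e = 6 − 9 ≡ 8 (mod 11). Hence c = [10, 7, 4, 8, 1].
  Check: interpolating c through the α_i gives m(x) = 5 + 6·x (degree < 2) with m(α_i) = c_i for every i, so c is indeed a codeword.


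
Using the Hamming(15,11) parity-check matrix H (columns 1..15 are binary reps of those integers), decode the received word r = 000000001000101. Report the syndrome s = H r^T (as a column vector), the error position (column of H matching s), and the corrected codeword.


s = (1, 0, 1, 1)^T, error position = 11, corrected codeword c = 000000001010101

Compute s = H r^T mod 2 one row at a time:
  s_1 = 0 + 1 + 0 + 0 + 0 + 1 + 0 + 1 = 3 ≡ 1 (mod 2).
  s_2 = 0 + 0 + 0 + 0 + 0 + 1 + 0 + 1 = 2 ≡ 0 (mod 2).
  s_3 = 0 + 0 + 0 + 0 + 0 + 0 + 0 + 1 = 1 ≡ 1 (mod 2).
  s_4 = 0 + 0 + 0 + 0 + 1 + 0 + 1 + 1 = 3 ≡ 1 (mod 2).
s = (1, 0, 1, 1)^T — this equals column 11 of H (binary 1011), so error is at position 11.
Correct: flip bit 11 of r = 000000001000101 to get c = 000000001010101.


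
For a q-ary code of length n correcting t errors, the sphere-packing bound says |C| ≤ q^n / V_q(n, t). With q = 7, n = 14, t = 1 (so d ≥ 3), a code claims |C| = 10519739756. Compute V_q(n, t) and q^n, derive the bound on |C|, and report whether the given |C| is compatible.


V_q(n, t) = 85, q^n = 678223072849, Hamming bound = 7979094974, |C| = 10519739756 > bound (violated).

Step 1: Compute V_q(n, t) = Σ_{j=0}^1 C(n, j) (q−1)^j.
  j = 0: C(14,0)·(6)^0 = 1·1 = 1.
  j = 1: C(14,1)·(6)^1 = 14·6 = 84.
  V_q(n, t) = 1 + 84 = 85.
Step 2: q^n = 7^14 = 678223072849.
Step 3: Hamming bound ⌊q^n / V_q(n,t)⌋ = ⌊678223072849/85⌋ = 7979094974.
Step 4: Compare |C| = 10519739756 to 7979094974: violated.
The claimed |C| lies above the Hamming bound, so no 7-ary code of length 14 with d ≥ 3 can have 10519739756 codewords.


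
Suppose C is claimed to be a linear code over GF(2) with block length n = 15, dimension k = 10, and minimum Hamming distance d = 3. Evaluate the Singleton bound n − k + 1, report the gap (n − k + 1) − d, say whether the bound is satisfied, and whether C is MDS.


Singleton RHS = n − k + 1 = 6, slack = 3, bound satisfied, not MDS.

Singleton bound: d ≤ n − k + 1.
Here n = 15, k = 10, so n − k + 1 = 6.
Given d = 3, check d ≤ 6: YES.
Slack = (n − k + 1) − d = 3.
The code is NOT MDS (slack = 3 > 0).
Description: the claimed parameters are [15, 10, 3]_2; such a code would be non-MDS.


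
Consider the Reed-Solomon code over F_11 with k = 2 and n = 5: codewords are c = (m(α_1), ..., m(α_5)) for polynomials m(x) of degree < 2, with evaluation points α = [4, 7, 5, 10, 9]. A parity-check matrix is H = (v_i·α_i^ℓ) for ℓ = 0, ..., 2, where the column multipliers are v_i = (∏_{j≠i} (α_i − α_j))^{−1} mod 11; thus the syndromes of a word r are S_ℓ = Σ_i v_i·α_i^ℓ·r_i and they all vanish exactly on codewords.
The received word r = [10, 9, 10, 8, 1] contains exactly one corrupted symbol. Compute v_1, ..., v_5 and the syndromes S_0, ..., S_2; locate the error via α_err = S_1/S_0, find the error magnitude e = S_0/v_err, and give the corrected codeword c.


S = (1, 5, 3), error at position 3, error magnitude e = 4, c = [10, 9, 6, 8, 1].

Step 1: column multipliers v_i = (∏_{j≠i}(α_i − α_j))^{−1} mod 11.
  i = 1 (α = 4): (4−7)(4−5)(4−10)(4−9) = (−3)·(−1)·(−6)·(−5) = 90 ≡ 2, so v_1 = 2^{−1} = 6 (mod 11).
  i = 2 (α = 7): (7−4)(7−5)(7−10)(7−9) = 3·2·(−3)·(−2) = 36 ≡ 3, so v_2 = 3^{−1} = 4 (mod 11).
  i = 3 (α = 5): (5−4)(5−7)(5−10)(5−9) = 1·(−2)·(−5)·(−4) = −40 ≡ 4, so v_3 = 4^{−1} = 3 (mod 11).
  i = 4 (α = 10): (10−4)(10−7)(10−5)(10−9) = 6·3·5·1 = 90 ≡ 2, so v_4 = 2^{−1} = 6 (mod 11).
  i = 5 (α = 9): (9−4)(9−7)(9−5)(9−10) = 5·2·4·(−1) = −40 ≡ 4, so v_5 = 4^{−1} = 3 (mod 11).
  v = [6, 4, 3, 6, 3].
Step 2: syndromes of r = [10, 9, 10, 8, 1] (all sums mod 11).
  S_0 = Σ v_i r_i = 6·10 + 4·9 + 3·10 + 6·8 + 3·1 = 177 ≡ 1.
  S_1 = Σ v_i α_i r_i = 6·4·10 + 4·7·9 + 3·5·10 + 6·10·8 + 3·9·1 = 1149 ≡ 5.
  α_i^2 mod 11 = [5, 5, 3, 1, 4].
  S_2 = Σ v_i α_i^2 r_i = 6·5·10 + 4·5·9 + 3·3·10 + 6·1·8 + 3·4·1 = 630 ≡ 3.
  S = (1, 5, 3) ≠ 0, so r is not a codeword (an error is present).
Step 3: locate the error. For a single error e at position i, S_ℓ = v_i·e·α_i^ℓ, so α_err = S_1/S_0.
  S_0^{−1} = 1^{−1} = 1 (mod 11), so α_err = 5·1 = 5 ≡ 5 = α_3. Error position i = 3.
  Consistency check: S_2/S_1 = 3·9 = 27 ≡ 5 = α_err ✓ (single-error assumption holds).
Step 4: error magnitude e = S_0/v_3 = S_0·∏_{j≠3}(α_3 − α_j) = 1·4 = 4 ≡ 4 (mod 11).
Step 5: correct position 3: c_3 = r_3 − e = 10 − 4 ≡ 6 (mod 11). Hence c = [10, 9, 6, 8, 1].
  Check: interpolating c through the α_i gives m(x) = 4 + 7·x (degree < 2) with m(α_i) = c_i for every i, so c is indeed a codeword.
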